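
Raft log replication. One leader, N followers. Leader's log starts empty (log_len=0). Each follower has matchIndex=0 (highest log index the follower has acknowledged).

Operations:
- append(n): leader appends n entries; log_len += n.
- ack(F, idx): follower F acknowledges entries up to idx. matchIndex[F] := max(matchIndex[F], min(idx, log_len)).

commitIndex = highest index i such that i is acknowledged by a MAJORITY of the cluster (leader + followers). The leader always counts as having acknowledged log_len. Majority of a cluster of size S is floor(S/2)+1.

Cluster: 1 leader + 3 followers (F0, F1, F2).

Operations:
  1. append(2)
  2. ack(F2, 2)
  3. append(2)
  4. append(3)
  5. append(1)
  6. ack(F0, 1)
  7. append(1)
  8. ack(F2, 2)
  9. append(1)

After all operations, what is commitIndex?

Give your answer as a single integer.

Answer: 1

Derivation:
Op 1: append 2 -> log_len=2
Op 2: F2 acks idx 2 -> match: F0=0 F1=0 F2=2; commitIndex=0
Op 3: append 2 -> log_len=4
Op 4: append 3 -> log_len=7
Op 5: append 1 -> log_len=8
Op 6: F0 acks idx 1 -> match: F0=1 F1=0 F2=2; commitIndex=1
Op 7: append 1 -> log_len=9
Op 8: F2 acks idx 2 -> match: F0=1 F1=0 F2=2; commitIndex=1
Op 9: append 1 -> log_len=10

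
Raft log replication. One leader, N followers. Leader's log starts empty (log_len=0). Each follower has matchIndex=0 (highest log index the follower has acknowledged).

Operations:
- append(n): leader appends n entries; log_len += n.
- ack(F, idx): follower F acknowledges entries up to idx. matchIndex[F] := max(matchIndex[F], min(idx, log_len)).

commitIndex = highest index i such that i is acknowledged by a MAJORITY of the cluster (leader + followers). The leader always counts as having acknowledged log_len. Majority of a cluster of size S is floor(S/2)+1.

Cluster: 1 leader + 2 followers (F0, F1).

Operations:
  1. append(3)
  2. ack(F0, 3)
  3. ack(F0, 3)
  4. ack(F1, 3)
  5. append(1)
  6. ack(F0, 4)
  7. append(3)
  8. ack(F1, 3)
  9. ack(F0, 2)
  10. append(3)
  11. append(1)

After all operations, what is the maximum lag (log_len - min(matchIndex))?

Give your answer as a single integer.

Answer: 8

Derivation:
Op 1: append 3 -> log_len=3
Op 2: F0 acks idx 3 -> match: F0=3 F1=0; commitIndex=3
Op 3: F0 acks idx 3 -> match: F0=3 F1=0; commitIndex=3
Op 4: F1 acks idx 3 -> match: F0=3 F1=3; commitIndex=3
Op 5: append 1 -> log_len=4
Op 6: F0 acks idx 4 -> match: F0=4 F1=3; commitIndex=4
Op 7: append 3 -> log_len=7
Op 8: F1 acks idx 3 -> match: F0=4 F1=3; commitIndex=4
Op 9: F0 acks idx 2 -> match: F0=4 F1=3; commitIndex=4
Op 10: append 3 -> log_len=10
Op 11: append 1 -> log_len=11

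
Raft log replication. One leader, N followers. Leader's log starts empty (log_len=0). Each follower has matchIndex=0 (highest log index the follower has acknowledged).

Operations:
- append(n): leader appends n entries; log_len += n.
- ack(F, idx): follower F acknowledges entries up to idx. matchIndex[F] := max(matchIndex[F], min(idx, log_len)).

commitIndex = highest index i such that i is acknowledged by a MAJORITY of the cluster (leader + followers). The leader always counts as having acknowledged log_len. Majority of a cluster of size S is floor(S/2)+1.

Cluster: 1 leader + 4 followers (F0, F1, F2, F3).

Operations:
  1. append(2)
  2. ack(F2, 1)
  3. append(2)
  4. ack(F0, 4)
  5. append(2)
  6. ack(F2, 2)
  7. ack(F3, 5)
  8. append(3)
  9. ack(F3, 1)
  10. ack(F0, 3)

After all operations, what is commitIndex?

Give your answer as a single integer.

Answer: 4

Derivation:
Op 1: append 2 -> log_len=2
Op 2: F2 acks idx 1 -> match: F0=0 F1=0 F2=1 F3=0; commitIndex=0
Op 3: append 2 -> log_len=4
Op 4: F0 acks idx 4 -> match: F0=4 F1=0 F2=1 F3=0; commitIndex=1
Op 5: append 2 -> log_len=6
Op 6: F2 acks idx 2 -> match: F0=4 F1=0 F2=2 F3=0; commitIndex=2
Op 7: F3 acks idx 5 -> match: F0=4 F1=0 F2=2 F3=5; commitIndex=4
Op 8: append 3 -> log_len=9
Op 9: F3 acks idx 1 -> match: F0=4 F1=0 F2=2 F3=5; commitIndex=4
Op 10: F0 acks idx 3 -> match: F0=4 F1=0 F2=2 F3=5; commitIndex=4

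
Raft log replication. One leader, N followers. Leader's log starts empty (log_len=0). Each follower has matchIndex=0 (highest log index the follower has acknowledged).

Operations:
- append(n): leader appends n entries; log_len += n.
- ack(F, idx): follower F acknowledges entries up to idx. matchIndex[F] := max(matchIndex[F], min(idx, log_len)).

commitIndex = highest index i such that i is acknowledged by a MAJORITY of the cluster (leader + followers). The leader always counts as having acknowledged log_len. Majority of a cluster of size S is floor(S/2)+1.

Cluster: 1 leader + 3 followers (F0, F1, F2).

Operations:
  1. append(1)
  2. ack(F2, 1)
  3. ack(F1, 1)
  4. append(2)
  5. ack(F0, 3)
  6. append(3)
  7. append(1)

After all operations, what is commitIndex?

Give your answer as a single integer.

Answer: 1

Derivation:
Op 1: append 1 -> log_len=1
Op 2: F2 acks idx 1 -> match: F0=0 F1=0 F2=1; commitIndex=0
Op 3: F1 acks idx 1 -> match: F0=0 F1=1 F2=1; commitIndex=1
Op 4: append 2 -> log_len=3
Op 5: F0 acks idx 3 -> match: F0=3 F1=1 F2=1; commitIndex=1
Op 6: append 3 -> log_len=6
Op 7: append 1 -> log_len=7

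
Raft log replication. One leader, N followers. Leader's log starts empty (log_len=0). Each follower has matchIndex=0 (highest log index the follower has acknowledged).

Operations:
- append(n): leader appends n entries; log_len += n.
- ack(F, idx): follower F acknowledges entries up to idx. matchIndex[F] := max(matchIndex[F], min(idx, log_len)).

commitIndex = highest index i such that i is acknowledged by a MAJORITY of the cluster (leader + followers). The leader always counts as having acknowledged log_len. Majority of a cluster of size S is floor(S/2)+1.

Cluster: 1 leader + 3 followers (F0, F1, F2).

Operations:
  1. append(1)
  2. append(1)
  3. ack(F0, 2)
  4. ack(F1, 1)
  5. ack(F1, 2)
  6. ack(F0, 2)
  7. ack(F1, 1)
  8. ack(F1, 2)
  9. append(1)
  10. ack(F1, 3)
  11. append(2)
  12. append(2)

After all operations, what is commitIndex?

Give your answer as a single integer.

Op 1: append 1 -> log_len=1
Op 2: append 1 -> log_len=2
Op 3: F0 acks idx 2 -> match: F0=2 F1=0 F2=0; commitIndex=0
Op 4: F1 acks idx 1 -> match: F0=2 F1=1 F2=0; commitIndex=1
Op 5: F1 acks idx 2 -> match: F0=2 F1=2 F2=0; commitIndex=2
Op 6: F0 acks idx 2 -> match: F0=2 F1=2 F2=0; commitIndex=2
Op 7: F1 acks idx 1 -> match: F0=2 F1=2 F2=0; commitIndex=2
Op 8: F1 acks idx 2 -> match: F0=2 F1=2 F2=0; commitIndex=2
Op 9: append 1 -> log_len=3
Op 10: F1 acks idx 3 -> match: F0=2 F1=3 F2=0; commitIndex=2
Op 11: append 2 -> log_len=5
Op 12: append 2 -> log_len=7

Answer: 2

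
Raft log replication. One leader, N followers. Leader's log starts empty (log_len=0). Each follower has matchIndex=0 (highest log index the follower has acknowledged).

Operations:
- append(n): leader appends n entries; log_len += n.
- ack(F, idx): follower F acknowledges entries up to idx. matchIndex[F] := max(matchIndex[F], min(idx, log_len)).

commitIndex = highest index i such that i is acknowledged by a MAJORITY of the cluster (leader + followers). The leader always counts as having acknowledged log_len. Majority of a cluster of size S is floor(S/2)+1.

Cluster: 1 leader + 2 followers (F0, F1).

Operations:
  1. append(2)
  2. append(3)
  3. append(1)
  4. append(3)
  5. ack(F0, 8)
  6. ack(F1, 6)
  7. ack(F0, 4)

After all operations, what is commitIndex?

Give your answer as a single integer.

Op 1: append 2 -> log_len=2
Op 2: append 3 -> log_len=5
Op 3: append 1 -> log_len=6
Op 4: append 3 -> log_len=9
Op 5: F0 acks idx 8 -> match: F0=8 F1=0; commitIndex=8
Op 6: F1 acks idx 6 -> match: F0=8 F1=6; commitIndex=8
Op 7: F0 acks idx 4 -> match: F0=8 F1=6; commitIndex=8

Answer: 8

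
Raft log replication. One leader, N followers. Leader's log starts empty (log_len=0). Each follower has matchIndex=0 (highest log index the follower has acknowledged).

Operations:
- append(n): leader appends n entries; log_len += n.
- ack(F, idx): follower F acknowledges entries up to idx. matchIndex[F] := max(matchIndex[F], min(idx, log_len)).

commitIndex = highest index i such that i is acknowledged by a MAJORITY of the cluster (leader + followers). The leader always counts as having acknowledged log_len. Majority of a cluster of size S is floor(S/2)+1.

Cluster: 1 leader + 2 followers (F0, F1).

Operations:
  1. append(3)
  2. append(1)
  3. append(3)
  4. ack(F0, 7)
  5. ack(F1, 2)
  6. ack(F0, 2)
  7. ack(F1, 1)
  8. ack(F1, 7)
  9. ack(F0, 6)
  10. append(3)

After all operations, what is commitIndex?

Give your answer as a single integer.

Op 1: append 3 -> log_len=3
Op 2: append 1 -> log_len=4
Op 3: append 3 -> log_len=7
Op 4: F0 acks idx 7 -> match: F0=7 F1=0; commitIndex=7
Op 5: F1 acks idx 2 -> match: F0=7 F1=2; commitIndex=7
Op 6: F0 acks idx 2 -> match: F0=7 F1=2; commitIndex=7
Op 7: F1 acks idx 1 -> match: F0=7 F1=2; commitIndex=7
Op 8: F1 acks idx 7 -> match: F0=7 F1=7; commitIndex=7
Op 9: F0 acks idx 6 -> match: F0=7 F1=7; commitIndex=7
Op 10: append 3 -> log_len=10

Answer: 7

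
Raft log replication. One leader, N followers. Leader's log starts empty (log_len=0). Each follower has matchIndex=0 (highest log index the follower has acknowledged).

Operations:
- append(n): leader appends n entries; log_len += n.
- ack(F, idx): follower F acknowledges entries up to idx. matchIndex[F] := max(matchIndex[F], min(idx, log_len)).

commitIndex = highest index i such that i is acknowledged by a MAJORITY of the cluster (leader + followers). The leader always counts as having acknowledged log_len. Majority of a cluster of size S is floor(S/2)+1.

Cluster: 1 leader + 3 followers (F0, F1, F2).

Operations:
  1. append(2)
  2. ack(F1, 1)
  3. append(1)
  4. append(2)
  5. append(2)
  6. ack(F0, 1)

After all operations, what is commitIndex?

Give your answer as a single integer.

Op 1: append 2 -> log_len=2
Op 2: F1 acks idx 1 -> match: F0=0 F1=1 F2=0; commitIndex=0
Op 3: append 1 -> log_len=3
Op 4: append 2 -> log_len=5
Op 5: append 2 -> log_len=7
Op 6: F0 acks idx 1 -> match: F0=1 F1=1 F2=0; commitIndex=1

Answer: 1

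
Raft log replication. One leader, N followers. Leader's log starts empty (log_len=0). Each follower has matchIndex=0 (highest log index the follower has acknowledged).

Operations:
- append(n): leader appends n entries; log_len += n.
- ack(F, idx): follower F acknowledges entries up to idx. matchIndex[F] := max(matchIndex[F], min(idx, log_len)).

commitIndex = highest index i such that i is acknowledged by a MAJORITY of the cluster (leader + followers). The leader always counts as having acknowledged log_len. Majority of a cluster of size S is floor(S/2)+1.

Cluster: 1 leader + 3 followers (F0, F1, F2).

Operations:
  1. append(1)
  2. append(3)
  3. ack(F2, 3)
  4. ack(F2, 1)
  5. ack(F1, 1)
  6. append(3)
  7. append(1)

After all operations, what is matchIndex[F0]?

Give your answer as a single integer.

Op 1: append 1 -> log_len=1
Op 2: append 3 -> log_len=4
Op 3: F2 acks idx 3 -> match: F0=0 F1=0 F2=3; commitIndex=0
Op 4: F2 acks idx 1 -> match: F0=0 F1=0 F2=3; commitIndex=0
Op 5: F1 acks idx 1 -> match: F0=0 F1=1 F2=3; commitIndex=1
Op 6: append 3 -> log_len=7
Op 7: append 1 -> log_len=8

Answer: 0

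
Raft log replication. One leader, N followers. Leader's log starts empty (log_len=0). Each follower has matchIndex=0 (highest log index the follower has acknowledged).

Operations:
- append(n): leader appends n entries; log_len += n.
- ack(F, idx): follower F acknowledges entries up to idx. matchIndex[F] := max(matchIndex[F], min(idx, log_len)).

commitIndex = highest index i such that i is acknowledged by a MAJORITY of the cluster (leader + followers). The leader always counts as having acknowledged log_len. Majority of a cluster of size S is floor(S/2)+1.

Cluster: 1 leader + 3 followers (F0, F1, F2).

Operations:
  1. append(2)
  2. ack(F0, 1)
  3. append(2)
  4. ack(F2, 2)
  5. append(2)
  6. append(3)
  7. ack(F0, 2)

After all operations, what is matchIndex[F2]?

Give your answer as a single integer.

Answer: 2

Derivation:
Op 1: append 2 -> log_len=2
Op 2: F0 acks idx 1 -> match: F0=1 F1=0 F2=0; commitIndex=0
Op 3: append 2 -> log_len=4
Op 4: F2 acks idx 2 -> match: F0=1 F1=0 F2=2; commitIndex=1
Op 5: append 2 -> log_len=6
Op 6: append 3 -> log_len=9
Op 7: F0 acks idx 2 -> match: F0=2 F1=0 F2=2; commitIndex=2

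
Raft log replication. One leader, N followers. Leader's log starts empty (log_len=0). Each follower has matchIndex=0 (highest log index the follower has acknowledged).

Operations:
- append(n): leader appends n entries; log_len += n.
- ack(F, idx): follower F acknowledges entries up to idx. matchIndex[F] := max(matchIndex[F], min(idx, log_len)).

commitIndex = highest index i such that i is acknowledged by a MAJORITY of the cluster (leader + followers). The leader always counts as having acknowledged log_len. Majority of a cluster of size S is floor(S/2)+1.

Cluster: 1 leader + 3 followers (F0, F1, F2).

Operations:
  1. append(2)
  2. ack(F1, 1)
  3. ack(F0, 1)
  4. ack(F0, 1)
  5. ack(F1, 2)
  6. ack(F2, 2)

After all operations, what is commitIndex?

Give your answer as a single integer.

Op 1: append 2 -> log_len=2
Op 2: F1 acks idx 1 -> match: F0=0 F1=1 F2=0; commitIndex=0
Op 3: F0 acks idx 1 -> match: F0=1 F1=1 F2=0; commitIndex=1
Op 4: F0 acks idx 1 -> match: F0=1 F1=1 F2=0; commitIndex=1
Op 5: F1 acks idx 2 -> match: F0=1 F1=2 F2=0; commitIndex=1
Op 6: F2 acks idx 2 -> match: F0=1 F1=2 F2=2; commitIndex=2

Answer: 2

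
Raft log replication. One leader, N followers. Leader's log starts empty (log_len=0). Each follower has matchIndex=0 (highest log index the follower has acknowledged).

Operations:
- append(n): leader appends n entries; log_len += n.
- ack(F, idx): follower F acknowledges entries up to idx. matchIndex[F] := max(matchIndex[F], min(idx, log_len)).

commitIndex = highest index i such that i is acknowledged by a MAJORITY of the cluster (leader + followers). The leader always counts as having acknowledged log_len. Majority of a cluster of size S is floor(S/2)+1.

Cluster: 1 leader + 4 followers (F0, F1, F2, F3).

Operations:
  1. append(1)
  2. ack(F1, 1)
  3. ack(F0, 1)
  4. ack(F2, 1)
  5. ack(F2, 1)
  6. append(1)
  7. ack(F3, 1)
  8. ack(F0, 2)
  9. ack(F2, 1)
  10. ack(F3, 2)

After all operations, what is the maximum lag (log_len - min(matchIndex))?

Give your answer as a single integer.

Op 1: append 1 -> log_len=1
Op 2: F1 acks idx 1 -> match: F0=0 F1=1 F2=0 F3=0; commitIndex=0
Op 3: F0 acks idx 1 -> match: F0=1 F1=1 F2=0 F3=0; commitIndex=1
Op 4: F2 acks idx 1 -> match: F0=1 F1=1 F2=1 F3=0; commitIndex=1
Op 5: F2 acks idx 1 -> match: F0=1 F1=1 F2=1 F3=0; commitIndex=1
Op 6: append 1 -> log_len=2
Op 7: F3 acks idx 1 -> match: F0=1 F1=1 F2=1 F3=1; commitIndex=1
Op 8: F0 acks idx 2 -> match: F0=2 F1=1 F2=1 F3=1; commitIndex=1
Op 9: F2 acks idx 1 -> match: F0=2 F1=1 F2=1 F3=1; commitIndex=1
Op 10: F3 acks idx 2 -> match: F0=2 F1=1 F2=1 F3=2; commitIndex=2

Answer: 1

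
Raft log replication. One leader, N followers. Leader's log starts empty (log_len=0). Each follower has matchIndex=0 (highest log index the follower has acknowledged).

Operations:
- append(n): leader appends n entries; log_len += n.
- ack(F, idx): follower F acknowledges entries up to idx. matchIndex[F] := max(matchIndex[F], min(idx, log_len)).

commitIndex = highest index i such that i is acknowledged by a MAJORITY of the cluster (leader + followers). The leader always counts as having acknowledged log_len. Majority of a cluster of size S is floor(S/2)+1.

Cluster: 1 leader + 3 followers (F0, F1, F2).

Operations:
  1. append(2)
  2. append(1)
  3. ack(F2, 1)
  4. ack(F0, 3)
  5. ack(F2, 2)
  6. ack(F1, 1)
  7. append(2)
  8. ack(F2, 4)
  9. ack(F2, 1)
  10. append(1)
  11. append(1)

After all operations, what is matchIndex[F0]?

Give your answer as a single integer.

Op 1: append 2 -> log_len=2
Op 2: append 1 -> log_len=3
Op 3: F2 acks idx 1 -> match: F0=0 F1=0 F2=1; commitIndex=0
Op 4: F0 acks idx 3 -> match: F0=3 F1=0 F2=1; commitIndex=1
Op 5: F2 acks idx 2 -> match: F0=3 F1=0 F2=2; commitIndex=2
Op 6: F1 acks idx 1 -> match: F0=3 F1=1 F2=2; commitIndex=2
Op 7: append 2 -> log_len=5
Op 8: F2 acks idx 4 -> match: F0=3 F1=1 F2=4; commitIndex=3
Op 9: F2 acks idx 1 -> match: F0=3 F1=1 F2=4; commitIndex=3
Op 10: append 1 -> log_len=6
Op 11: append 1 -> log_len=7

Answer: 3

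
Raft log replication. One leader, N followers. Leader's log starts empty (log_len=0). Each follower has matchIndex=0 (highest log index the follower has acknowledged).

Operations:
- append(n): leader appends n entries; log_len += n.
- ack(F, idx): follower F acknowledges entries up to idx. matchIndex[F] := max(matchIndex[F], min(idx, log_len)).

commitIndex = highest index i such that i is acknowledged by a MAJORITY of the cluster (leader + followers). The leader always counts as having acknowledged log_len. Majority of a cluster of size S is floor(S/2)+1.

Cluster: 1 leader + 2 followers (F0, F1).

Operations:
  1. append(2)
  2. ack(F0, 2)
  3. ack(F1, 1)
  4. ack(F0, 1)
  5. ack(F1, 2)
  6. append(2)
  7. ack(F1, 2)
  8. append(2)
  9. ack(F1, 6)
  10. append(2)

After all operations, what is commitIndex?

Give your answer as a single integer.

Op 1: append 2 -> log_len=2
Op 2: F0 acks idx 2 -> match: F0=2 F1=0; commitIndex=2
Op 3: F1 acks idx 1 -> match: F0=2 F1=1; commitIndex=2
Op 4: F0 acks idx 1 -> match: F0=2 F1=1; commitIndex=2
Op 5: F1 acks idx 2 -> match: F0=2 F1=2; commitIndex=2
Op 6: append 2 -> log_len=4
Op 7: F1 acks idx 2 -> match: F0=2 F1=2; commitIndex=2
Op 8: append 2 -> log_len=6
Op 9: F1 acks idx 6 -> match: F0=2 F1=6; commitIndex=6
Op 10: append 2 -> log_len=8

Answer: 6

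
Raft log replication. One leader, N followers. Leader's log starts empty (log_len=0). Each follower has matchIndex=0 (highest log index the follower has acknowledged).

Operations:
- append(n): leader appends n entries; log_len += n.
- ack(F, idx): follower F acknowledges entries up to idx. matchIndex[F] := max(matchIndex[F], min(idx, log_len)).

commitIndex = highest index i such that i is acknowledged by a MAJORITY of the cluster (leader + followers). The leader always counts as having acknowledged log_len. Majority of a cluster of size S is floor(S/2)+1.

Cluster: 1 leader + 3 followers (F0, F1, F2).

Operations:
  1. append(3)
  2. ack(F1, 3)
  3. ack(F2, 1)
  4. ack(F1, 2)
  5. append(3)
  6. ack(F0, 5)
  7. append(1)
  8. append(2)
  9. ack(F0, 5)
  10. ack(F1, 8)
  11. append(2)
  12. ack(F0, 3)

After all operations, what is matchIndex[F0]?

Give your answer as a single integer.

Answer: 5

Derivation:
Op 1: append 3 -> log_len=3
Op 2: F1 acks idx 3 -> match: F0=0 F1=3 F2=0; commitIndex=0
Op 3: F2 acks idx 1 -> match: F0=0 F1=3 F2=1; commitIndex=1
Op 4: F1 acks idx 2 -> match: F0=0 F1=3 F2=1; commitIndex=1
Op 5: append 3 -> log_len=6
Op 6: F0 acks idx 5 -> match: F0=5 F1=3 F2=1; commitIndex=3
Op 7: append 1 -> log_len=7
Op 8: append 2 -> log_len=9
Op 9: F0 acks idx 5 -> match: F0=5 F1=3 F2=1; commitIndex=3
Op 10: F1 acks idx 8 -> match: F0=5 F1=8 F2=1; commitIndex=5
Op 11: append 2 -> log_len=11
Op 12: F0 acks idx 3 -> match: F0=5 F1=8 F2=1; commitIndex=5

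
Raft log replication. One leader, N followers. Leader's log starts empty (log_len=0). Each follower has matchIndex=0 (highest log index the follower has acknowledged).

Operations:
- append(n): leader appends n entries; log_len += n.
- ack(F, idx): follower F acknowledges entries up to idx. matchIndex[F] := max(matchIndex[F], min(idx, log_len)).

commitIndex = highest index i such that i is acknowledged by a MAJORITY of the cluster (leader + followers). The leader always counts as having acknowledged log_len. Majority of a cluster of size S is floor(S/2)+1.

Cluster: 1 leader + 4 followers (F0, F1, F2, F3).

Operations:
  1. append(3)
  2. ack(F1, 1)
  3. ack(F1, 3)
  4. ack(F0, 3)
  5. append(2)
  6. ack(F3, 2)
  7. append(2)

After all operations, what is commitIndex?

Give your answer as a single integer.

Op 1: append 3 -> log_len=3
Op 2: F1 acks idx 1 -> match: F0=0 F1=1 F2=0 F3=0; commitIndex=0
Op 3: F1 acks idx 3 -> match: F0=0 F1=3 F2=0 F3=0; commitIndex=0
Op 4: F0 acks idx 3 -> match: F0=3 F1=3 F2=0 F3=0; commitIndex=3
Op 5: append 2 -> log_len=5
Op 6: F3 acks idx 2 -> match: F0=3 F1=3 F2=0 F3=2; commitIndex=3
Op 7: append 2 -> log_len=7

Answer: 3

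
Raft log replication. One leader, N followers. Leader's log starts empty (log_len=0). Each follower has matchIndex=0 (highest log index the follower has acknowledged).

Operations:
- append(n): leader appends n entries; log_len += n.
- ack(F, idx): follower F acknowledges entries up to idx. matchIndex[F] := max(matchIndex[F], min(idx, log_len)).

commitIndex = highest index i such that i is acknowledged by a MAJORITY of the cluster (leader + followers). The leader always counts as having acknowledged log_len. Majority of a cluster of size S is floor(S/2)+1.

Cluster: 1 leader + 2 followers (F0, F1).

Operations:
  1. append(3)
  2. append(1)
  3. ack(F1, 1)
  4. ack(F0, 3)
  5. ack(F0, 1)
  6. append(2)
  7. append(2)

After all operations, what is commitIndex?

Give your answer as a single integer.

Answer: 3

Derivation:
Op 1: append 3 -> log_len=3
Op 2: append 1 -> log_len=4
Op 3: F1 acks idx 1 -> match: F0=0 F1=1; commitIndex=1
Op 4: F0 acks idx 3 -> match: F0=3 F1=1; commitIndex=3
Op 5: F0 acks idx 1 -> match: F0=3 F1=1; commitIndex=3
Op 6: append 2 -> log_len=6
Op 7: append 2 -> log_len=8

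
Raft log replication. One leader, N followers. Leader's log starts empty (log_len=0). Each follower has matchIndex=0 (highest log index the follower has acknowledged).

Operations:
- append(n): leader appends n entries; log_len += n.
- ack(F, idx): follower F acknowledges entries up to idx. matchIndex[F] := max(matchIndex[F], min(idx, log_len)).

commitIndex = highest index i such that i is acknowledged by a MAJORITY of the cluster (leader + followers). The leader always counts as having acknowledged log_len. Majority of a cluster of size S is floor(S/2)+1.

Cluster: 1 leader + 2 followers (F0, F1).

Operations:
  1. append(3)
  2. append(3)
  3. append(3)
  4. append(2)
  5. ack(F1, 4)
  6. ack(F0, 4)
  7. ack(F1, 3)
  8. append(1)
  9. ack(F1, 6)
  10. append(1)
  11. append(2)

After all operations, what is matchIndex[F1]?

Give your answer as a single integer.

Op 1: append 3 -> log_len=3
Op 2: append 3 -> log_len=6
Op 3: append 3 -> log_len=9
Op 4: append 2 -> log_len=11
Op 5: F1 acks idx 4 -> match: F0=0 F1=4; commitIndex=4
Op 6: F0 acks idx 4 -> match: F0=4 F1=4; commitIndex=4
Op 7: F1 acks idx 3 -> match: F0=4 F1=4; commitIndex=4
Op 8: append 1 -> log_len=12
Op 9: F1 acks idx 6 -> match: F0=4 F1=6; commitIndex=6
Op 10: append 1 -> log_len=13
Op 11: append 2 -> log_len=15

Answer: 6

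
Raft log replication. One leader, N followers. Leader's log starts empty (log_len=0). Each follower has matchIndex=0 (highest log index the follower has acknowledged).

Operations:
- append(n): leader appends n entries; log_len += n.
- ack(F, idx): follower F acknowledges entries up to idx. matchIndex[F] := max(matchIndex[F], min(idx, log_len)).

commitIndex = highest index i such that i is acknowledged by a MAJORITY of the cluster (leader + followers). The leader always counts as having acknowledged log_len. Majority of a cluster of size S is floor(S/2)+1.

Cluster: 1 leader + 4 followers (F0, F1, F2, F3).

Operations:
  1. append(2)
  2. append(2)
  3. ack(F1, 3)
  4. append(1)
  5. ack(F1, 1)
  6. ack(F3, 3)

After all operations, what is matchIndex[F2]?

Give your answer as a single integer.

Op 1: append 2 -> log_len=2
Op 2: append 2 -> log_len=4
Op 3: F1 acks idx 3 -> match: F0=0 F1=3 F2=0 F3=0; commitIndex=0
Op 4: append 1 -> log_len=5
Op 5: F1 acks idx 1 -> match: F0=0 F1=3 F2=0 F3=0; commitIndex=0
Op 6: F3 acks idx 3 -> match: F0=0 F1=3 F2=0 F3=3; commitIndex=3

Answer: 0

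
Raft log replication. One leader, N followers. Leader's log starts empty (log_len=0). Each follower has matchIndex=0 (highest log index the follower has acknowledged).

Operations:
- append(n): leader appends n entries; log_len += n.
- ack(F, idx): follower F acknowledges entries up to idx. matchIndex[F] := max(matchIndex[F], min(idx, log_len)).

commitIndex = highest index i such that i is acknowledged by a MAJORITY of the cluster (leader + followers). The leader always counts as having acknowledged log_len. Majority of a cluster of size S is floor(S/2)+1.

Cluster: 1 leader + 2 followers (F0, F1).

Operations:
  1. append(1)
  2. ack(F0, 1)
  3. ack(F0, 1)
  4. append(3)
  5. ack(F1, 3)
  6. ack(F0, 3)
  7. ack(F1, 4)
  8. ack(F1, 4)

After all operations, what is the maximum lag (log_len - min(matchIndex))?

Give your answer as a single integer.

Answer: 1

Derivation:
Op 1: append 1 -> log_len=1
Op 2: F0 acks idx 1 -> match: F0=1 F1=0; commitIndex=1
Op 3: F0 acks idx 1 -> match: F0=1 F1=0; commitIndex=1
Op 4: append 3 -> log_len=4
Op 5: F1 acks idx 3 -> match: F0=1 F1=3; commitIndex=3
Op 6: F0 acks idx 3 -> match: F0=3 F1=3; commitIndex=3
Op 7: F1 acks idx 4 -> match: F0=3 F1=4; commitIndex=4
Op 8: F1 acks idx 4 -> match: F0=3 F1=4; commitIndex=4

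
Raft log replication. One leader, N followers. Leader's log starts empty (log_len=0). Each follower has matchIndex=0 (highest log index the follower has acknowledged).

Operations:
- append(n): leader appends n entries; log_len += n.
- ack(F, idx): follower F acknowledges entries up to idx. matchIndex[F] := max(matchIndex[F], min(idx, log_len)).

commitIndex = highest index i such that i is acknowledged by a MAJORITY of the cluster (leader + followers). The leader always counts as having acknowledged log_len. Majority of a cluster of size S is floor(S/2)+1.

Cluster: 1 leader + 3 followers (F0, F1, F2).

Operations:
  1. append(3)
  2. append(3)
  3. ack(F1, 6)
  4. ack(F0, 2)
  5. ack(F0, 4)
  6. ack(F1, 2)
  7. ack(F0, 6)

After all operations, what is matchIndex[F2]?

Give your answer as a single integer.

Op 1: append 3 -> log_len=3
Op 2: append 3 -> log_len=6
Op 3: F1 acks idx 6 -> match: F0=0 F1=6 F2=0; commitIndex=0
Op 4: F0 acks idx 2 -> match: F0=2 F1=6 F2=0; commitIndex=2
Op 5: F0 acks idx 4 -> match: F0=4 F1=6 F2=0; commitIndex=4
Op 6: F1 acks idx 2 -> match: F0=4 F1=6 F2=0; commitIndex=4
Op 7: F0 acks idx 6 -> match: F0=6 F1=6 F2=0; commitIndex=6

Answer: 0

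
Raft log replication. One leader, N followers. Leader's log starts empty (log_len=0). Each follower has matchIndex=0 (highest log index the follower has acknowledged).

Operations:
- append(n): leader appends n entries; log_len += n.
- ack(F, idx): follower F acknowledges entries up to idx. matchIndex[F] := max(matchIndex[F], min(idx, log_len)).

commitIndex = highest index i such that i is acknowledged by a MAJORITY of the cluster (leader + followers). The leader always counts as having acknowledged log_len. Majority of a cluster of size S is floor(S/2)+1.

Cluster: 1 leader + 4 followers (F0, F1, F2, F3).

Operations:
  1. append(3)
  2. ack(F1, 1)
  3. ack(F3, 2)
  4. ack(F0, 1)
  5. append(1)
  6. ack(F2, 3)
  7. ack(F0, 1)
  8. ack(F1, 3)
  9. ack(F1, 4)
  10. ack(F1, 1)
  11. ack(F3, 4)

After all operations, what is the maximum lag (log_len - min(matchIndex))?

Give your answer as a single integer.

Op 1: append 3 -> log_len=3
Op 2: F1 acks idx 1 -> match: F0=0 F1=1 F2=0 F3=0; commitIndex=0
Op 3: F3 acks idx 2 -> match: F0=0 F1=1 F2=0 F3=2; commitIndex=1
Op 4: F0 acks idx 1 -> match: F0=1 F1=1 F2=0 F3=2; commitIndex=1
Op 5: append 1 -> log_len=4
Op 6: F2 acks idx 3 -> match: F0=1 F1=1 F2=3 F3=2; commitIndex=2
Op 7: F0 acks idx 1 -> match: F0=1 F1=1 F2=3 F3=2; commitIndex=2
Op 8: F1 acks idx 3 -> match: F0=1 F1=3 F2=3 F3=2; commitIndex=3
Op 9: F1 acks idx 4 -> match: F0=1 F1=4 F2=3 F3=2; commitIndex=3
Op 10: F1 acks idx 1 -> match: F0=1 F1=4 F2=3 F3=2; commitIndex=3
Op 11: F3 acks idx 4 -> match: F0=1 F1=4 F2=3 F3=4; commitIndex=4

Answer: 3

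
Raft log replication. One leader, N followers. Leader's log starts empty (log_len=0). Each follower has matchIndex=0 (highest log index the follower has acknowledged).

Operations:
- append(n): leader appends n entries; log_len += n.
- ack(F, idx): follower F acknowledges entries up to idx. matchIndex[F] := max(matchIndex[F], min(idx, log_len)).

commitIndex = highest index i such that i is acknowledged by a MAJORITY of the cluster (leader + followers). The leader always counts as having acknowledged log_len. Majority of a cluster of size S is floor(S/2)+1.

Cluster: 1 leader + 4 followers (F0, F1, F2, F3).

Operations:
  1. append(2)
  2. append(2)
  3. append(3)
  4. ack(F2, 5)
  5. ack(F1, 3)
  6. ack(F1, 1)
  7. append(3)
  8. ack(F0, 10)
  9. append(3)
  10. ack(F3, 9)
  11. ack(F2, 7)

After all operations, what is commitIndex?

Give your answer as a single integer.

Answer: 9

Derivation:
Op 1: append 2 -> log_len=2
Op 2: append 2 -> log_len=4
Op 3: append 3 -> log_len=7
Op 4: F2 acks idx 5 -> match: F0=0 F1=0 F2=5 F3=0; commitIndex=0
Op 5: F1 acks idx 3 -> match: F0=0 F1=3 F2=5 F3=0; commitIndex=3
Op 6: F1 acks idx 1 -> match: F0=0 F1=3 F2=5 F3=0; commitIndex=3
Op 7: append 3 -> log_len=10
Op 8: F0 acks idx 10 -> match: F0=10 F1=3 F2=5 F3=0; commitIndex=5
Op 9: append 3 -> log_len=13
Op 10: F3 acks idx 9 -> match: F0=10 F1=3 F2=5 F3=9; commitIndex=9
Op 11: F2 acks idx 7 -> match: F0=10 F1=3 F2=7 F3=9; commitIndex=9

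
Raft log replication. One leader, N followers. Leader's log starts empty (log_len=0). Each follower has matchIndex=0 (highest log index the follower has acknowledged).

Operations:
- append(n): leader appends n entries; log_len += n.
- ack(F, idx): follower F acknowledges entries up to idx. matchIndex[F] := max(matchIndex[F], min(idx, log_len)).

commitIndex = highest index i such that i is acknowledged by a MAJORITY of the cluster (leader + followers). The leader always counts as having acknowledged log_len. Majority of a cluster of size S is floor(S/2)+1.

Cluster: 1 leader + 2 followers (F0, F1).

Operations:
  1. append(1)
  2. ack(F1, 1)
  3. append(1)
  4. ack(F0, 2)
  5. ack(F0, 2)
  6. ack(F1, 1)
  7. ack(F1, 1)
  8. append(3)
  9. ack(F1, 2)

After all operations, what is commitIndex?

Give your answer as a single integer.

Answer: 2

Derivation:
Op 1: append 1 -> log_len=1
Op 2: F1 acks idx 1 -> match: F0=0 F1=1; commitIndex=1
Op 3: append 1 -> log_len=2
Op 4: F0 acks idx 2 -> match: F0=2 F1=1; commitIndex=2
Op 5: F0 acks idx 2 -> match: F0=2 F1=1; commitIndex=2
Op 6: F1 acks idx 1 -> match: F0=2 F1=1; commitIndex=2
Op 7: F1 acks idx 1 -> match: F0=2 F1=1; commitIndex=2
Op 8: append 3 -> log_len=5
Op 9: F1 acks idx 2 -> match: F0=2 F1=2; commitIndex=2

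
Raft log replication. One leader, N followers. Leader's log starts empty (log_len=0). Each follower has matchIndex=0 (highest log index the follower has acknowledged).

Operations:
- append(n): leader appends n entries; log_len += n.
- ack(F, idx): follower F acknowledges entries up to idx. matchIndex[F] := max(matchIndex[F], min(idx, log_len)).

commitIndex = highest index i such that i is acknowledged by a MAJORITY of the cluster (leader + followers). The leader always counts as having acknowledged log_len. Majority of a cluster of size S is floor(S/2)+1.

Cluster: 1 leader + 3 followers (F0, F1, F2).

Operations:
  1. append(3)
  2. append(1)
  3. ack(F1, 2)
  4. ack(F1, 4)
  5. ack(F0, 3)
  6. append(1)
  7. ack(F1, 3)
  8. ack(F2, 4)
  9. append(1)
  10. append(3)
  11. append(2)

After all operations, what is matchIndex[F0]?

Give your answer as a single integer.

Answer: 3

Derivation:
Op 1: append 3 -> log_len=3
Op 2: append 1 -> log_len=4
Op 3: F1 acks idx 2 -> match: F0=0 F1=2 F2=0; commitIndex=0
Op 4: F1 acks idx 4 -> match: F0=0 F1=4 F2=0; commitIndex=0
Op 5: F0 acks idx 3 -> match: F0=3 F1=4 F2=0; commitIndex=3
Op 6: append 1 -> log_len=5
Op 7: F1 acks idx 3 -> match: F0=3 F1=4 F2=0; commitIndex=3
Op 8: F2 acks idx 4 -> match: F0=3 F1=4 F2=4; commitIndex=4
Op 9: append 1 -> log_len=6
Op 10: append 3 -> log_len=9
Op 11: append 2 -> log_len=11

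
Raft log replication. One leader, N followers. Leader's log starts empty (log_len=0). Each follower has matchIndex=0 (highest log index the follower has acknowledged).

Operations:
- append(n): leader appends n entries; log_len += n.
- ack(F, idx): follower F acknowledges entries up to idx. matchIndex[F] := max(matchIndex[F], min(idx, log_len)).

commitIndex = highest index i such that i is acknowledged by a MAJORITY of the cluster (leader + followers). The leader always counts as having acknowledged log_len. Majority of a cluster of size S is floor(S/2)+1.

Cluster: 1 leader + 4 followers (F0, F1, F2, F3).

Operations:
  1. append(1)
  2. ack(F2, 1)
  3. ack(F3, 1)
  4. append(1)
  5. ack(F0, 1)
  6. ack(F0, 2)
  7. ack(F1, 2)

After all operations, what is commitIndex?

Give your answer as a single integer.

Op 1: append 1 -> log_len=1
Op 2: F2 acks idx 1 -> match: F0=0 F1=0 F2=1 F3=0; commitIndex=0
Op 3: F3 acks idx 1 -> match: F0=0 F1=0 F2=1 F3=1; commitIndex=1
Op 4: append 1 -> log_len=2
Op 5: F0 acks idx 1 -> match: F0=1 F1=0 F2=1 F3=1; commitIndex=1
Op 6: F0 acks idx 2 -> match: F0=2 F1=0 F2=1 F3=1; commitIndex=1
Op 7: F1 acks idx 2 -> match: F0=2 F1=2 F2=1 F3=1; commitIndex=2

Answer: 2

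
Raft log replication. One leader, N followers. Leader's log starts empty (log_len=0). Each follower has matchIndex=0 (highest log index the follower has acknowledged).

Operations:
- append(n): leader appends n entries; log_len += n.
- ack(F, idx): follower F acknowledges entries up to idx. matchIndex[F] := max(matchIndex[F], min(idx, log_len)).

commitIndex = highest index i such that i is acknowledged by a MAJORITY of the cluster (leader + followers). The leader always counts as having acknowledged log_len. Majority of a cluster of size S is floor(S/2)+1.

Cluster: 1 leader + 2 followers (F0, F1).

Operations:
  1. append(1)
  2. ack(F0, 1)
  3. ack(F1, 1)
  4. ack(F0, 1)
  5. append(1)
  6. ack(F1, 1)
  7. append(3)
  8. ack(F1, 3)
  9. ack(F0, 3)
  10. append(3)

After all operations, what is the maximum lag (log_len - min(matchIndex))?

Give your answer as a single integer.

Op 1: append 1 -> log_len=1
Op 2: F0 acks idx 1 -> match: F0=1 F1=0; commitIndex=1
Op 3: F1 acks idx 1 -> match: F0=1 F1=1; commitIndex=1
Op 4: F0 acks idx 1 -> match: F0=1 F1=1; commitIndex=1
Op 5: append 1 -> log_len=2
Op 6: F1 acks idx 1 -> match: F0=1 F1=1; commitIndex=1
Op 7: append 3 -> log_len=5
Op 8: F1 acks idx 3 -> match: F0=1 F1=3; commitIndex=3
Op 9: F0 acks idx 3 -> match: F0=3 F1=3; commitIndex=3
Op 10: append 3 -> log_len=8

Answer: 5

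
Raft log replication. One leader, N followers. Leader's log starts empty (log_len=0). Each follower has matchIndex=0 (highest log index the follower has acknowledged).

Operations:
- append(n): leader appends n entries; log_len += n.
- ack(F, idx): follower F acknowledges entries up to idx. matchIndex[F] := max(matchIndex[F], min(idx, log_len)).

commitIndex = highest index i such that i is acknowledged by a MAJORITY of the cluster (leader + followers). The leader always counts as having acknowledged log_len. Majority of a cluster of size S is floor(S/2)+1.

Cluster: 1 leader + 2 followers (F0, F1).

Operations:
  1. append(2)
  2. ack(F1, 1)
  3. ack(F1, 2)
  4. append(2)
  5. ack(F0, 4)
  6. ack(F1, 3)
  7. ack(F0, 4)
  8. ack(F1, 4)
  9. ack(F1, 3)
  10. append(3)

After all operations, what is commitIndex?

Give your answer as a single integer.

Answer: 4

Derivation:
Op 1: append 2 -> log_len=2
Op 2: F1 acks idx 1 -> match: F0=0 F1=1; commitIndex=1
Op 3: F1 acks idx 2 -> match: F0=0 F1=2; commitIndex=2
Op 4: append 2 -> log_len=4
Op 5: F0 acks idx 4 -> match: F0=4 F1=2; commitIndex=4
Op 6: F1 acks idx 3 -> match: F0=4 F1=3; commitIndex=4
Op 7: F0 acks idx 4 -> match: F0=4 F1=3; commitIndex=4
Op 8: F1 acks idx 4 -> match: F0=4 F1=4; commitIndex=4
Op 9: F1 acks idx 3 -> match: F0=4 F1=4; commitIndex=4
Op 10: append 3 -> log_len=7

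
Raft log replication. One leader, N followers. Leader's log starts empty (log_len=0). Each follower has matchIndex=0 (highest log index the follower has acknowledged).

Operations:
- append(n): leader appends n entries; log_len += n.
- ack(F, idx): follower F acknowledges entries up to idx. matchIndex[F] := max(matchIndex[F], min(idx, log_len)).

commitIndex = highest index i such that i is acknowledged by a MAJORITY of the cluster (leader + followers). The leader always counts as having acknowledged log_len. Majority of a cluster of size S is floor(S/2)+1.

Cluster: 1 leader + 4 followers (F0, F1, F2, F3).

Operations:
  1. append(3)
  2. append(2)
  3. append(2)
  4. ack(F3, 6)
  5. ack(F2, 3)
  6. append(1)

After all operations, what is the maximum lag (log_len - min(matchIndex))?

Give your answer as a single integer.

Answer: 8

Derivation:
Op 1: append 3 -> log_len=3
Op 2: append 2 -> log_len=5
Op 3: append 2 -> log_len=7
Op 4: F3 acks idx 6 -> match: F0=0 F1=0 F2=0 F3=6; commitIndex=0
Op 5: F2 acks idx 3 -> match: F0=0 F1=0 F2=3 F3=6; commitIndex=3
Op 6: append 1 -> log_len=8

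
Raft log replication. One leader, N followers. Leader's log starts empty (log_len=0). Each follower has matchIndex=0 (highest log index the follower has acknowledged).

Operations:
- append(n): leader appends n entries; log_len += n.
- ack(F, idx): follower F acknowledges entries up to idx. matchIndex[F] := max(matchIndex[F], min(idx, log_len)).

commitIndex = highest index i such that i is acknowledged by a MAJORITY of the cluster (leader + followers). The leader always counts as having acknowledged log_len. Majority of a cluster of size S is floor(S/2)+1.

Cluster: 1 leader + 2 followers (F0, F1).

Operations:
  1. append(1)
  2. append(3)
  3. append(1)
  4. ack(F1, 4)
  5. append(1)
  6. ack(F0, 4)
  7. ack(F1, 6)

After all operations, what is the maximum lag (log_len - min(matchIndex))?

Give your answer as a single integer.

Op 1: append 1 -> log_len=1
Op 2: append 3 -> log_len=4
Op 3: append 1 -> log_len=5
Op 4: F1 acks idx 4 -> match: F0=0 F1=4; commitIndex=4
Op 5: append 1 -> log_len=6
Op 6: F0 acks idx 4 -> match: F0=4 F1=4; commitIndex=4
Op 7: F1 acks idx 6 -> match: F0=4 F1=6; commitIndex=6

Answer: 2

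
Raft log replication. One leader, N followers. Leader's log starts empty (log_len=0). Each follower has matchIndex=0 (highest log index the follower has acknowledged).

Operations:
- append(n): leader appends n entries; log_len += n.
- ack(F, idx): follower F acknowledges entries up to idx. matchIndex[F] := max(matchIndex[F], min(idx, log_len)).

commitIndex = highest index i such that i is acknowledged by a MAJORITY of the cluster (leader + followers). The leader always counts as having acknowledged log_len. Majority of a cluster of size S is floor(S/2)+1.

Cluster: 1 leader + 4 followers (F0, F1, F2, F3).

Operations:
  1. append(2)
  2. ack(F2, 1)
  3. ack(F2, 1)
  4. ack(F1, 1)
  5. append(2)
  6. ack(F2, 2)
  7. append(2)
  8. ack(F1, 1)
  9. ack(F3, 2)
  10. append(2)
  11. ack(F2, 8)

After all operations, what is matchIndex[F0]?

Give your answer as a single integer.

Op 1: append 2 -> log_len=2
Op 2: F2 acks idx 1 -> match: F0=0 F1=0 F2=1 F3=0; commitIndex=0
Op 3: F2 acks idx 1 -> match: F0=0 F1=0 F2=1 F3=0; commitIndex=0
Op 4: F1 acks idx 1 -> match: F0=0 F1=1 F2=1 F3=0; commitIndex=1
Op 5: append 2 -> log_len=4
Op 6: F2 acks idx 2 -> match: F0=0 F1=1 F2=2 F3=0; commitIndex=1
Op 7: append 2 -> log_len=6
Op 8: F1 acks idx 1 -> match: F0=0 F1=1 F2=2 F3=0; commitIndex=1
Op 9: F3 acks idx 2 -> match: F0=0 F1=1 F2=2 F3=2; commitIndex=2
Op 10: append 2 -> log_len=8
Op 11: F2 acks idx 8 -> match: F0=0 F1=1 F2=8 F3=2; commitIndex=2

Answer: 0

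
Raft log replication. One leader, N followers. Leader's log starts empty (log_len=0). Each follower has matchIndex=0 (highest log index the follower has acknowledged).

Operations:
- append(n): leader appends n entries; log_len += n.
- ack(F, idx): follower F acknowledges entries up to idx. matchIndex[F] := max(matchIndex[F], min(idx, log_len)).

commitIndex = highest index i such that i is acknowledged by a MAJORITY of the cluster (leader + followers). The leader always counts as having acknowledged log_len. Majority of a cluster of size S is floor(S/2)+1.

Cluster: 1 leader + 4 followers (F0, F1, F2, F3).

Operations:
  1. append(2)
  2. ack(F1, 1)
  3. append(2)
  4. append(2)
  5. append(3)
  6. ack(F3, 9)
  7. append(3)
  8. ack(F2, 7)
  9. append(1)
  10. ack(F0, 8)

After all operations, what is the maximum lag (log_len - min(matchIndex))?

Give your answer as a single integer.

Op 1: append 2 -> log_len=2
Op 2: F1 acks idx 1 -> match: F0=0 F1=1 F2=0 F3=0; commitIndex=0
Op 3: append 2 -> log_len=4
Op 4: append 2 -> log_len=6
Op 5: append 3 -> log_len=9
Op 6: F3 acks idx 9 -> match: F0=0 F1=1 F2=0 F3=9; commitIndex=1
Op 7: append 3 -> log_len=12
Op 8: F2 acks idx 7 -> match: F0=0 F1=1 F2=7 F3=9; commitIndex=7
Op 9: append 1 -> log_len=13
Op 10: F0 acks idx 8 -> match: F0=8 F1=1 F2=7 F3=9; commitIndex=8

Answer: 12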